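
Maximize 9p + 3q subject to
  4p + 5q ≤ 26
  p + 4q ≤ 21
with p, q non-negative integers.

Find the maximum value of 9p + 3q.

Relaxing integrality, the LP optimum is 58.50 at (p,q) = (6.5, 0), which is not an integer point.
(p,q)=(6,0) is feasible, giving 54.
(p,q)=(5,1) is feasible, giving 48.
(p,q)=(5,0) is feasible, giving 45.
No feasible integer point exceeds 54.

54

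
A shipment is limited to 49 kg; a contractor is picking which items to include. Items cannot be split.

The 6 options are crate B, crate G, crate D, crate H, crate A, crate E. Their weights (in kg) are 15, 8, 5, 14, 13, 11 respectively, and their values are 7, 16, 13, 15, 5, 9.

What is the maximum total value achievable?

Allowing fractional choices, the relaxed optimum would be about 58.1, but items are indivisible.
crate B + crate G + crate D + crate H: weight 15 + 8 + 5 + 14 = 42 ≤ 49, value 7 + 16 + 13 + 15 = 51.
crate G + crate D + crate H + crate E: weight 8 + 5 + 14 + 11 = 38 ≤ 49, value 16 + 13 + 15 + 9 = 53.
Best is crate G, crate D, crate H, and crate E with total value 53.

53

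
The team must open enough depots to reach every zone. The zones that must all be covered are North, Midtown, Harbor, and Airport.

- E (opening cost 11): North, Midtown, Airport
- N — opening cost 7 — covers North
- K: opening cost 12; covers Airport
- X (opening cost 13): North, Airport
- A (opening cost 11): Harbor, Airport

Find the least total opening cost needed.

22

This is a weighted set-cover instance.
Choose E and A: together they cover North, Midtown, Harbor, Airport — every zone.
Total opening cost: 11 + 11 = 22.
No cover costs less than 22.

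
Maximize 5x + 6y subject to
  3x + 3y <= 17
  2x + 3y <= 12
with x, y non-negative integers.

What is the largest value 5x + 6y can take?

(x,y)=(3,2): 3·3+3·2=15≤17, 2·3+3·2=12≤12, objective 27.
(x,y)=(4,1): 3·4+3·1=15≤17, 2·4+3·1=11≤12, objective 26.
(x,y)=(5,0): 3·5+3·0=15≤17, 2·5+3·0=10≤12, objective 25.
Maximum is 27 at (x,y)=(3,2).

27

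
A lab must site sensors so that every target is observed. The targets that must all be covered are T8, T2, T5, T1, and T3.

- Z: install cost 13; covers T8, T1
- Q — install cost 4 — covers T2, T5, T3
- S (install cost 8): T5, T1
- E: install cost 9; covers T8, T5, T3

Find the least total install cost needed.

17

Choose Z and Q: together they cover T8, T2, T5, T1, T3 — every target.
Total install cost: 13 + 4 = 17.
No cover costs less than 17.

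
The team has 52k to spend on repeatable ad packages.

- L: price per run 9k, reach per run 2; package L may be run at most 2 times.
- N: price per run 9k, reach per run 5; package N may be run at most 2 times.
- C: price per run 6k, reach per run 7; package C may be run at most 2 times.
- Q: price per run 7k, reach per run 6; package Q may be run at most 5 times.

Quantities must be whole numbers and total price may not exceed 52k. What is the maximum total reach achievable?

This is a bounded integer knapsack.
C has the best ratio (7/6); taking only C gives at most 2×7 = 14 (stopped by the supply cap of 2).
Mixing does better — 2×C and 5×Q: price 47 ≤ 52, reach 2·7 + 5·6 = 44.

44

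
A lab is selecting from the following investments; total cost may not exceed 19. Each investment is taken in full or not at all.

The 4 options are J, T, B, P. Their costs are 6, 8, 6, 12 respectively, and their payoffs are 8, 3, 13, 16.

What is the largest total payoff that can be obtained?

29

This is a 0-1 knapsack instance.
J + P: cost 6 + 12 = 18 ≤ 19, payoff 8 + 16 = 24.
B + P: cost 6 + 12 = 18 ≤ 19, payoff 13 + 16 = 29.
Best is B and P with total payoff 29.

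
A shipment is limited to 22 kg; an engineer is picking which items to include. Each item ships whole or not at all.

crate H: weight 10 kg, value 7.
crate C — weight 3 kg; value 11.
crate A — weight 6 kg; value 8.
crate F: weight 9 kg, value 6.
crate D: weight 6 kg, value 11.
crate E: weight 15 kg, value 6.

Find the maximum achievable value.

crate H + crate C + crate D: weight 10 + 3 + 6 = 19 ≤ 22, value 7 + 11 + 11 = 29.
crate C + crate A + crate D: weight 3 + 6 + 6 = 15 ≤ 22, value 11 + 8 + 11 = 30.
Best is crate C, crate A, and crate D with total value 30.

30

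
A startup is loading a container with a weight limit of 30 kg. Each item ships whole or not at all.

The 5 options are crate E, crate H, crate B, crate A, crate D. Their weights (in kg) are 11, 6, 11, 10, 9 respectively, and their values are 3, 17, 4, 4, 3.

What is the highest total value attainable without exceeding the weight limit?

25

Allowing fractional choices, the relaxed optimum would be about 26.0, but items are indivisible.
crate H + crate A + crate D: weight 6 + 10 + 9 = 25 ≤ 30, value 17 + 4 + 3 = 24.
crate H + crate B + crate A: weight 6 + 11 + 10 = 27 ≤ 30, value 17 + 4 + 4 = 25.
Best is crate H, crate B, and crate A with total value 25.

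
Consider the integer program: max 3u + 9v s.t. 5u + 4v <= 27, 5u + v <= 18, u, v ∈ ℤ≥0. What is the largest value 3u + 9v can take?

54

The continuous relaxation peaks at (0, 6.75) with value 60.75; rounding to a feasible lattice point costs some objective.
(u,v)=(0,6): 5·0+4·6=24≤27, 5·0+1·6=6≤18, objective 54.
(u,v)=(1,5): 5·1+4·5=25≤27, 5·1+1·5=10≤18, objective 48.
(u,v)=(0,5): 5·0+4·5=20≤27, 5·0+1·5=5≤18, objective 45.
No feasible integer point exceeds 54.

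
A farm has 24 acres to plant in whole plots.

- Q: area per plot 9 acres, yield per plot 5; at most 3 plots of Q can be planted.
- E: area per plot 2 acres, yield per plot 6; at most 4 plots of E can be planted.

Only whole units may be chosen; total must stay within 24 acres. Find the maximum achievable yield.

29

1×Q and 4×E: area 17 ≤ 24, yield 1·5 + 4·6 = 29.
2×Q and 3×E: area 24 ≤ 24, yield 2·5 + 3·6 = 28.
Best is 29.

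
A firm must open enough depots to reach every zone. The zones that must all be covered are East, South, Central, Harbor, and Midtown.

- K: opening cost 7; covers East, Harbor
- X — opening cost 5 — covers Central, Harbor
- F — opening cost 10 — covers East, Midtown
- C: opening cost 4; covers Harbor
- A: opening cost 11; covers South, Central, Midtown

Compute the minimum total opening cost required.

The greedy cost-per-new-zone heuristic would pick X, F, and A for 26, but a cheaper cover exists.
Choose K and A: together they cover East, South, Central, Harbor, Midtown — every zone.
Total opening cost: 7 + 11 = 18.
No cover costs less than 18.

18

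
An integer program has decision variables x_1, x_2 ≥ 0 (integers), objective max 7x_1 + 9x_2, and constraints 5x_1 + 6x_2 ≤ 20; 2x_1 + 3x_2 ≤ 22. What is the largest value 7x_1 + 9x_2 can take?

(x_1,x_2)=(4,0) is feasible, giving 28.
(x_1,x_2)=(0,3) is feasible, giving 27.
Maximum is 28 at (x_1,x_2)=(4,0).

28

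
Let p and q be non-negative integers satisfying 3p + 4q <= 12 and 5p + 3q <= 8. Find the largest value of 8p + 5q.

13

(p,q)=(1,1) is feasible, giving 13.
(p,q)=(0,2) is feasible, giving 10.
No feasible integer point exceeds 13.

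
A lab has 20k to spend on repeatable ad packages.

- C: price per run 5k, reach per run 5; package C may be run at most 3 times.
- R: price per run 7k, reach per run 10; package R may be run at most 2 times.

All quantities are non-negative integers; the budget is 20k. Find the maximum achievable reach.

This is a bounded integer knapsack.
1×C and 2×R: price 19 ≤ 20, reach 1·5 + 2·10 = 25.
2×R: price 14 ≤ 20, reach 2·10 = 20.
Best is 25.

25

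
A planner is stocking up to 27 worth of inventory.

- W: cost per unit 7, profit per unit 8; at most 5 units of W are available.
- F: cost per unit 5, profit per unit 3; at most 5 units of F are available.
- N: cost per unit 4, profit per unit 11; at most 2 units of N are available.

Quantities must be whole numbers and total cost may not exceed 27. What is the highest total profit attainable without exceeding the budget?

41

N has the best ratio (11/4); taking only N gives at most 2×11 = 22 (stopped by the supply cap of 2).
Mixing does better — 2×W, 1×F, and 2×N: cost 27 ≤ 27, profit 2·8 + 1·3 + 2·11 = 41.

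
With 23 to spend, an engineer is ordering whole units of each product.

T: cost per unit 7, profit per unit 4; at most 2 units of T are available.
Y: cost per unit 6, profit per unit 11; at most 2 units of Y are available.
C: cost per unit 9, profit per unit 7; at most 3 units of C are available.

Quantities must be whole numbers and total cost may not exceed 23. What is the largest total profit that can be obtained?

Take 2×Y and 1×C: cost 21 ≤ 23, profit 2·11 + 1·7 = 29.
Y has the best ratio (11/6) and is taken to its limit of 2; remaining capacity is filled optimally with the others.

29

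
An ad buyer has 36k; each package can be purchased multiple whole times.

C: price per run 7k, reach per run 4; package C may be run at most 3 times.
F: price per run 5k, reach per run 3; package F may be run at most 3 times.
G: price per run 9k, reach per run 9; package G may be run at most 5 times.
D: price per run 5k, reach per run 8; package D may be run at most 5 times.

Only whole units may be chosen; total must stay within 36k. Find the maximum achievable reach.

49

D has the best ratio (8/5); taking only D gives at most 5×8 = 40 (stopped by the supply cap of 5).
Mixing does better — 1×G and 5×D: price 34 ≤ 36, reach 1·9 + 5·8 = 49.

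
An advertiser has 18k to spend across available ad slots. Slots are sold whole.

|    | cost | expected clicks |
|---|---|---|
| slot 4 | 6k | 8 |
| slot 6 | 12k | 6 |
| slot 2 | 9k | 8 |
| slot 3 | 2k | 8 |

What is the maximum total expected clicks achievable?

slot 4 + slot 3: cost 6 + 2 = 8 ≤ 18, expected clicks 8 + 8 = 16.
slot 4 + slot 2 + slot 3: cost 6 + 9 + 2 = 17 ≤ 18, expected clicks 8 + 8 + 8 = 24.
Best is slot 4, slot 2, and slot 3 with total expected clicks 24.

24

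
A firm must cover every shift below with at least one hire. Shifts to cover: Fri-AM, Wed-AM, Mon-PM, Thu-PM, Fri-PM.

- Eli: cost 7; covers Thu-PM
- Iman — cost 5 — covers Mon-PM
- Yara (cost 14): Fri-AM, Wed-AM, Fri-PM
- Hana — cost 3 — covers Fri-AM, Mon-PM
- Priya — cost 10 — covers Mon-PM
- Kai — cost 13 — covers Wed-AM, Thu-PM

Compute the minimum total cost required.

24

This is a weighted set-cover instance.
The greedy cost-per-new-shift heuristic would pick Hana, Kai, and Yara for 30, but a cheaper cover exists.
Choose Eli, Yara, and Hana: together they cover Fri-AM, Wed-AM, Mon-PM, Thu-PM, Fri-PM — every shift.
Total cost: 7 + 14 + 3 = 24.
No cover costs less than 24.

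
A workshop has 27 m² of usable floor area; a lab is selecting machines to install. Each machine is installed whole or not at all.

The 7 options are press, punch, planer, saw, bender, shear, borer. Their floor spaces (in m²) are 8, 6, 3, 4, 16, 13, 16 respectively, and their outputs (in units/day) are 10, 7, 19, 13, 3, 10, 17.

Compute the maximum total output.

49

planer + saw + borer: floor space 3 + 4 + 16 = 23 ≤ 27, output 19 + 13 + 17 = 49.
press + punch + planer + saw: floor space 8 + 6 + 3 + 4 = 21 ≤ 27, output 10 + 7 + 19 + 13 = 49.
punch + planer + saw + shear: floor space 6 + 3 + 4 + 13 = 26 ≤ 27, output 7 + 19 + 13 + 10 = 49.
The maximum output is 49; one optimal choice is press, punch, planer, and saw.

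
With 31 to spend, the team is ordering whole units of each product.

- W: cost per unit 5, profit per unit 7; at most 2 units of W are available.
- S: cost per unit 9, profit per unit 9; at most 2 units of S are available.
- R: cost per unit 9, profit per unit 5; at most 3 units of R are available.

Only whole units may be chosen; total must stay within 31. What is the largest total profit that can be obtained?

Take 2×W and 2×S: cost 28 ≤ 31, profit 2·7 + 2·9 = 32.
W has the best ratio (7/5) and is taken to its limit of 2; remaining capacity is filled optimally with the others.

32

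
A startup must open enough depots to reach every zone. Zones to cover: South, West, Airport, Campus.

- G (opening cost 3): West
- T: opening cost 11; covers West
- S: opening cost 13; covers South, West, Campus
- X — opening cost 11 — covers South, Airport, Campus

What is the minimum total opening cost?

This is a weighted set-cover instance.
Choose G and X: together they cover South, West, Airport, Campus — every zone.
Total opening cost: 3 + 11 = 14.
No cover costs less than 14.

14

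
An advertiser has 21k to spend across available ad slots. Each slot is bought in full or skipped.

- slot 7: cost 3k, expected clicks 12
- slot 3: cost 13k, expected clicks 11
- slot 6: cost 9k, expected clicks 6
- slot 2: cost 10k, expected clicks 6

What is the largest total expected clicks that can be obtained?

slot 7 + slot 3: cost 3 + 13 = 16 ≤ 21, expected clicks 12 + 11 = 23.
slot 7 + slot 2: cost 3 + 10 = 13 ≤ 21, expected clicks 12 + 6 = 18.
slot 7 + slot 6: cost 3 + 9 = 12 ≤ 21, expected clicks 12 + 6 = 18.
Best is slot 7 and slot 3 with total expected clicks 23.

23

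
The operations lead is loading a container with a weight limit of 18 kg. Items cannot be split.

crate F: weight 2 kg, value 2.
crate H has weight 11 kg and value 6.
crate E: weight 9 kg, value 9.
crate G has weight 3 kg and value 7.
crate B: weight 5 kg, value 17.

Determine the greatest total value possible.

This is a 0-1 knapsack instance.
Allowing fractional choices, the relaxed optimum would be about 34.0, but items are indivisible.
crate F + crate E + crate B: weight 2 + 9 + 5 = 16 ≤ 18, value 2 + 9 + 17 = 28.
crate E + crate G + crate B: weight 9 + 3 + 5 = 17 ≤ 18, value 9 + 7 + 17 = 33.
Best is crate E, crate G, and crate B with total value 33.

33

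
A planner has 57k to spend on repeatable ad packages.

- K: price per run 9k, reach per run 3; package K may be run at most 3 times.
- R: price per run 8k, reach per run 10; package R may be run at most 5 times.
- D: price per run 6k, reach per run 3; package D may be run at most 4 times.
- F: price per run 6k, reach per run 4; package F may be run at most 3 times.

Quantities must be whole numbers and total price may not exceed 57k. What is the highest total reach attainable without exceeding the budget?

R has the best ratio (10/8); taking only R gives at most 5×10 = 50 (stopped by the supply cap of 5).
Mixing does better — 5×R and 2×F: price 52 ≤ 57, reach 5·10 + 2·4 = 58.

58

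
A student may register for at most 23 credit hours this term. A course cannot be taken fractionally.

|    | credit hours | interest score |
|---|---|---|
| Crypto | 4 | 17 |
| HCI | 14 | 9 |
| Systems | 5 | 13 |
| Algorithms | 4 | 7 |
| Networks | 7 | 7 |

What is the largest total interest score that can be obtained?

44

Crypto + Systems + Algorithms: credit hours 4 + 5 + 4 = 13 ≤ 23, interest score 17 + 13 + 7 = 37.
Crypto + Systems + Algorithms + Networks: credit hours 4 + 5 + 4 + 7 = 20 ≤ 23, interest score 17 + 13 + 7 + 7 = 44.
Crypto + HCI + Systems: credit hours 4 + 14 + 5 = 23 ≤ 23, interest score 17 + 9 + 13 = 39.
Best is Crypto, Systems, Algorithms, and Networks with total interest score 44.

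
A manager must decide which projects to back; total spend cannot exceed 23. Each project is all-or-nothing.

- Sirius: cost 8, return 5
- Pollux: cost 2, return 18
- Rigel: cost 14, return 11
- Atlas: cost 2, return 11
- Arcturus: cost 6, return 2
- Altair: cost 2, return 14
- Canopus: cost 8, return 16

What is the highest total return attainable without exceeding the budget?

Pollux + Atlas + Arcturus + Altair + Canopus: cost 2 + 2 + 6 + 2 + 8 = 20 ≤ 23, return 18 + 11 + 2 + 14 + 16 = 61.
Pollux + Atlas + Altair + Canopus: cost 2 + 2 + 2 + 8 = 14 ≤ 23, return 18 + 11 + 14 + 16 = 59.
Sirius + Pollux + Atlas + Altair + Canopus: cost 8 + 2 + 2 + 2 + 8 = 22 ≤ 23, return 5 + 18 + 11 + 14 + 16 = 64.
Best is Sirius, Pollux, Atlas, Altair, and Canopus with total return 64.

64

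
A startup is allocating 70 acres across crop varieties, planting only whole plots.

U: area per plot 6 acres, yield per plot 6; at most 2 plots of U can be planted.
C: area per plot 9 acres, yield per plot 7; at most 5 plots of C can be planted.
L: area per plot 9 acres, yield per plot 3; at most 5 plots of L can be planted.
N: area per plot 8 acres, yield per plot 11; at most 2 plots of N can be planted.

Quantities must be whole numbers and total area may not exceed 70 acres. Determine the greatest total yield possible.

1×U, 5×C, and 2×N: area 67 ≤ 70, yield 1·6 + 5·7 + 2·11 = 63.
2×U, 4×C, and 2×N: area 64 ≤ 70, yield 2·6 + 4·7 + 2·11 = 62.
Best is 63.

63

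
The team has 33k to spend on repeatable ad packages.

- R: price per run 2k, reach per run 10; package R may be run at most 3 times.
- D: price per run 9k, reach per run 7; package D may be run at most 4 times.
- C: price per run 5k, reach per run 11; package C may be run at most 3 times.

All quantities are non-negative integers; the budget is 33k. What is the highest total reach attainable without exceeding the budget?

3×R and 3×C: price 21 ≤ 33, reach 3·10 + 3·11 = 63.
3×R, 1×D, and 3×C: price 30 ≤ 33, reach 3·10 + 1·7 + 3·11 = 70.
Best is 70.

70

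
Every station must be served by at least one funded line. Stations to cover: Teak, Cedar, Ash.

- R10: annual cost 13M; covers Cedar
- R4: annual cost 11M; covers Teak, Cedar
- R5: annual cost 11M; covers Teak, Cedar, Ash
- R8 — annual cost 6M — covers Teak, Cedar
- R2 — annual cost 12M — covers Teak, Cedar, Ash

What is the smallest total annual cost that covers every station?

R5 alone covers Teak, Cedar, Ash — every station.
Total annual cost: 11.

11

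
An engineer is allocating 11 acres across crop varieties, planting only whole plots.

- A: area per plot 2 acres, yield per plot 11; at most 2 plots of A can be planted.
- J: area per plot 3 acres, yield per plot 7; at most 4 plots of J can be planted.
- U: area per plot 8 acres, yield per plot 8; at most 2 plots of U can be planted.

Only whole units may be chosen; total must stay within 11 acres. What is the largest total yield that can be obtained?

36

A has the best ratio (11/2); taking only A gives at most 2×11 = 22 (stopped by the supply cap of 2).
Mixing does better — 2×A and 2×J: area 10 ≤ 11, yield 2·11 + 2·7 = 36.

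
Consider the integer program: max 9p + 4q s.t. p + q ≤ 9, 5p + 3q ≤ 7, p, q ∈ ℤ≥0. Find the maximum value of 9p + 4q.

9

(p,q)=(1,0): 1·1+1·0=1≤9, 5·1+3·0=5≤7, objective 9.
(p,q)=(0,1): 1·0+1·1=1≤9, 5·0+3·1=3≤7, objective 4.
(p,q)=(0,0): 1·0+1·0=0≤9, 5·0+3·0=0≤7, objective 0.
Maximum is 9 at (p,q)=(1,0).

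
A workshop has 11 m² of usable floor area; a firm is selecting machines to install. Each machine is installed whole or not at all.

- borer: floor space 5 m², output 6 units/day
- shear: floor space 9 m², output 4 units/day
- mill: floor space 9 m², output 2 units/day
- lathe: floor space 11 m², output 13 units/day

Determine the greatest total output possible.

13

Treat it as a binary knapsack problem.
Allowing fractional choices, the relaxed optimum would be about 13.1, but machines are indivisible.
borer: floor space 5 ≤ 11, output 6.
lathe: floor space 11 ≤ 11, output 13.
Best is lathe with total output 13.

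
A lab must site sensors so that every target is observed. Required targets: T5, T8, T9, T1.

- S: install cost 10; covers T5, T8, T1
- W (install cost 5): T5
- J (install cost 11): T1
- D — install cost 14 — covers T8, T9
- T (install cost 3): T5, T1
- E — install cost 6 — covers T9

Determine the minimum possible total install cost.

The greedy cost-per-new-target heuristic would pick T, E, and S for 19, but a cheaper cover exists.
Choose S and E: together they cover T5, T8, T9, T1 — every target.
Total install cost: 10 + 6 = 16.
No cover costs less than 16.

16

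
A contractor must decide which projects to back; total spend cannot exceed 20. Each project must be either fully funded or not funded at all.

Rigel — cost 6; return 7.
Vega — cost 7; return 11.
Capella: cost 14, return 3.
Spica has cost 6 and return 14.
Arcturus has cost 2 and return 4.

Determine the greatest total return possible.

32

This is a 0-1 knapsack instance.
Vega + Spica + Arcturus: cost 7 + 6 + 2 = 15 ≤ 20, return 11 + 14 + 4 = 29.
Vega + Spica: cost 7 + 6 = 13 ≤ 20, return 11 + 14 = 25.
Rigel + Vega + Spica: cost 6 + 7 + 6 = 19 ≤ 20, return 7 + 11 + 14 = 32.
Best is Rigel, Vega, and Spica with total return 32.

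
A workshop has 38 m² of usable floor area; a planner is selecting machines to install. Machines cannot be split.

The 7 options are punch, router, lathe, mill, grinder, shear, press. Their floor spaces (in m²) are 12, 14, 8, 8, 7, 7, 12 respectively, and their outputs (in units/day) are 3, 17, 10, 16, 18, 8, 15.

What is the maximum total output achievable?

Treat it as a binary knapsack problem.
Allowing fractional choices, the relaxed optimum would be about 62.6, but machines are indivisible.
router + lathe + mill + grinder: floor space 14 + 8 + 8 + 7 = 37 ≤ 38, output 17 + 10 + 16 + 18 = 61.
router + mill + grinder + shear: floor space 14 + 8 + 7 + 7 = 36 ≤ 38, output 17 + 16 + 18 + 8 = 59.
lathe + mill + grinder + press: floor space 8 + 8 + 7 + 12 = 35 ≤ 38, output 10 + 16 + 18 + 15 = 59.
Best is router, lathe, mill, and grinder with total output 61.

61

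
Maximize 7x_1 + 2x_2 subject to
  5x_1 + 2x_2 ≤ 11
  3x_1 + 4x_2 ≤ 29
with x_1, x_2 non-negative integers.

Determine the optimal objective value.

14

(x_1,x_2)=(2,0) is feasible, giving 14.
(x_1,x_2)=(1,1) is feasible, giving 9.
(x_1,x_2)=(1,0) is feasible, giving 7.
The best lattice point is (2,0), giving 14.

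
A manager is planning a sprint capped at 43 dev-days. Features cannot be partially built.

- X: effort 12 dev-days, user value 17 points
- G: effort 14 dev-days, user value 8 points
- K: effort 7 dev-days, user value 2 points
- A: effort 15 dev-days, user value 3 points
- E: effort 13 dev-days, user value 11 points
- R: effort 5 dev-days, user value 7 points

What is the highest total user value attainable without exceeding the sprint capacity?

This is an integer program with binary decision variables.
X + G + E: effort 12 + 14 + 13 = 39 ≤ 43, user value 17 + 8 + 11 = 36.
X + E + R: effort 12 + 13 + 5 = 30 ≤ 43, user value 17 + 11 + 7 = 35.
X + K + E + R: effort 12 + 7 + 13 + 5 = 37 ≤ 43, user value 17 + 2 + 11 + 7 = 37.
Best is X, K, E, and R with total user value 37.

37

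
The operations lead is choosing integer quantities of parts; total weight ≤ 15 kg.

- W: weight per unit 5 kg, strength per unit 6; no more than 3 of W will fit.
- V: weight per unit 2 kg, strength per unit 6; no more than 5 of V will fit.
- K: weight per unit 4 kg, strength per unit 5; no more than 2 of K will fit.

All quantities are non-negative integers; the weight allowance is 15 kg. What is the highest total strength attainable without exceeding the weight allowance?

36

Take 1×W and 5×V: weight 15 ≤ 15, strength 1·6 + 5·6 = 36.
V has the best ratio (6/2) and is taken to its limit of 5; remaining capacity is filled optimally with the others.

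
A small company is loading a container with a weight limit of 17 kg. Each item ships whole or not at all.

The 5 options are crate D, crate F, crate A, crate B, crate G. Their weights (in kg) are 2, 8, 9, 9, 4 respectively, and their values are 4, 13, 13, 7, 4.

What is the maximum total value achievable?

This is a 0-1 knapsack instance.
Allowing fractional choices, the relaxed optimum would be about 27.1, but items are indivisible.
crate D + crate A + crate G: weight 2 + 9 + 4 = 15 ≤ 17, value 4 + 13 + 4 = 21.
crate F + crate A: weight 8 + 9 = 17 ≤ 17, value 13 + 13 = 26.
crate D + crate F + crate G: weight 2 + 8 + 4 = 14 ≤ 17, value 4 + 13 + 4 = 21.
Best is crate F and crate A with total value 26.

26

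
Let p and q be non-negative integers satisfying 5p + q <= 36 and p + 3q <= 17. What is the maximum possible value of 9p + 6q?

The continuous relaxation peaks at (6.5, 3.5) with value 79.50; rounding to a feasible lattice point costs some objective.
(p,q)=(6,3): 5·6+1·3=33≤36, 1·6+3·3=15≤17, objective 72.
(p,q)=(5,4): 5·5+1·4=29≤36, 1·5+3·4=17≤17, objective 69.
(p,q)=(6,2): 5·6+1·2=32≤36, 1·6+3·2=12≤17, objective 66.
Maximum is 72 at (p,q)=(6,3).

72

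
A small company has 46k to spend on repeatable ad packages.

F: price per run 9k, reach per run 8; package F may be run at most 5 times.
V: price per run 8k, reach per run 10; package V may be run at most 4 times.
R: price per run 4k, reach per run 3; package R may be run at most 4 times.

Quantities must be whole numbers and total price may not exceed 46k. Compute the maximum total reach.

51

Take 1×F, 4×V, and 1×R: price 45 ≤ 46, reach 1·8 + 4·10 + 1·3 = 51.
V has the best ratio (10/8) and is taken to its limit of 4; remaining capacity is filled optimally with the others.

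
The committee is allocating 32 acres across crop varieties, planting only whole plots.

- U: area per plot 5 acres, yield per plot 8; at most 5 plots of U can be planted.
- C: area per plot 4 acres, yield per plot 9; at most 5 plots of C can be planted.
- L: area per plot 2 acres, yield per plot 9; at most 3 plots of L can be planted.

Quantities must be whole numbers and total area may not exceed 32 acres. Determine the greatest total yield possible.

L has the best ratio (9/2); taking only L gives at most 3×9 = 27 (stopped by the supply cap of 3).
Mixing does better — 1×U, 5×C, and 3×L: area 31 ≤ 32, yield 1·8 + 5·9 + 3·9 = 80.

80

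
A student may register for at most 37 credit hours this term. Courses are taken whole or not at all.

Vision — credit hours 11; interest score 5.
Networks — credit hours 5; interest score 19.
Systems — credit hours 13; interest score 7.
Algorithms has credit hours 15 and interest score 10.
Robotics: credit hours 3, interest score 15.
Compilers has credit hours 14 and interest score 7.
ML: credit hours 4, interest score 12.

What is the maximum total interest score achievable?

This is a 0-1 knapsack instance.
Allowing fractional choices, the relaxed optimum would be about 61.4, but courses are indivisible.
Networks + Algorithms + Robotics + ML: credit hours 5 + 15 + 3 + 4 = 27 ≤ 37, interest score 19 + 10 + 15 + 12 = 56.
Vision + Networks + Systems + Robotics + ML: credit hours 11 + 5 + 13 + 3 + 4 = 36 ≤ 37, interest score 5 + 19 + 7 + 15 + 12 = 58.
Vision + Networks + Robotics + Compilers + ML: credit hours 11 + 5 + 3 + 14 + 4 = 37 ≤ 37, interest score 5 + 19 + 15 + 7 + 12 = 58.
The maximum interest score is 58; one optimal choice is Vision, Networks, Systems, Robotics, and ML.

58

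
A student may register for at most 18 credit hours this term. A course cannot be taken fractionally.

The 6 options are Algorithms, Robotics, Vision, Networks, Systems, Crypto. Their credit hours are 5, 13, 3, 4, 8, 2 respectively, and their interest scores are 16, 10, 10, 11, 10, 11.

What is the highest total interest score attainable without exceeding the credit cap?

48

Algorithms + Vision + Networks + Crypto: credit hours 5 + 3 + 4 + 2 = 14 ≤ 18, interest score 16 + 10 + 11 + 11 = 48.
Vision + Networks + Systems + Crypto: credit hours 3 + 4 + 8 + 2 = 17 ≤ 18, interest score 10 + 11 + 10 + 11 = 42.
Algorithms + Vision + Systems + Crypto: credit hours 5 + 3 + 8 + 2 = 18 ≤ 18, interest score 16 + 10 + 10 + 11 = 47.
Best is Algorithms, Vision, Networks, and Crypto with total interest score 48.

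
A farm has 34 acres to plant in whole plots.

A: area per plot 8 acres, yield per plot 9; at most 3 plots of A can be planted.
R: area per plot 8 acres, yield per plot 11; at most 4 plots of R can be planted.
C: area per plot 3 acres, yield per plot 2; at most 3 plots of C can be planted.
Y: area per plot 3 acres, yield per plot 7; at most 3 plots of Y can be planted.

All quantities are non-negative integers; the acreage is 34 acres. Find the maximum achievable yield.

3×R and 3×Y: area 33 ≤ 34, yield 3·11 + 3·7 = 54.
1×A, 2×R, and 3×Y: area 33 ≤ 34, yield 1·9 + 2·11 + 3·7 = 52.
Best is 54.

54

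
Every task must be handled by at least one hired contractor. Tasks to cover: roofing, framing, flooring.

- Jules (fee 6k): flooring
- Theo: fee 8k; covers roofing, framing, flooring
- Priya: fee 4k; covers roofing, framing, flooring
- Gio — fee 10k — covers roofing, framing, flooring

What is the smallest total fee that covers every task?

Priya alone covers roofing, framing, flooring — every task.
Total fee: 4.
No cover costs less than 4.

4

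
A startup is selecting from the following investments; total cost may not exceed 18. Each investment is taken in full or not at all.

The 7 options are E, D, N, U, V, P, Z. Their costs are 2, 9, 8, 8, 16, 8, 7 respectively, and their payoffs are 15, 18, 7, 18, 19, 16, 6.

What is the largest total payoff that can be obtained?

49

E + N + U: cost 2 + 8 + 8 = 18 ≤ 18, payoff 15 + 7 + 18 = 40.
E + U + Z: cost 2 + 8 + 7 = 17 ≤ 18, payoff 15 + 18 + 6 = 39.
E + U + P: cost 2 + 8 + 8 = 18 ≤ 18, payoff 15 + 18 + 16 = 49.
Best is E, U, and P with total payoff 49.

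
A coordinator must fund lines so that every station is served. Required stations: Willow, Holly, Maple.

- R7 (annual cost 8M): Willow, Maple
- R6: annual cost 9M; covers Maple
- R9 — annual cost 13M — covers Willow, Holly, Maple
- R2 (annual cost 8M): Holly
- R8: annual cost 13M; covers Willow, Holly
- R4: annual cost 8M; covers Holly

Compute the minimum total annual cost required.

13

The greedy cost-per-new-station heuristic would pick R7 and R2 for 16, but a cheaper cover exists.
R9 alone covers Willow, Holly, Maple — every station.
Total annual cost: 13.
No cover costs less than 13.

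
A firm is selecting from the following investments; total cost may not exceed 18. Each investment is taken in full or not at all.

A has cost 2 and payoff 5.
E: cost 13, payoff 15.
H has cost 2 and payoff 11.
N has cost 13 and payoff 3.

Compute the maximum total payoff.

31

Take A, E, and H: cost 2 + 13 + 2 = 17 ≤ 18, payoff 5 + 15 + 11 = 31.
No other feasible combination does better.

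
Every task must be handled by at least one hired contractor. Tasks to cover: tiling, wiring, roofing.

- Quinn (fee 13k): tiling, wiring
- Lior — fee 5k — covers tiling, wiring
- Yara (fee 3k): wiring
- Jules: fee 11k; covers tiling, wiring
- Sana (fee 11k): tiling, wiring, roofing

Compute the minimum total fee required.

The greedy cost-per-new-task heuristic would pick Lior and Sana for 16, but a cheaper cover exists.
Sana alone covers tiling, wiring, roofing — every task.
Total fee: 11.
No cover costs less than 11.

11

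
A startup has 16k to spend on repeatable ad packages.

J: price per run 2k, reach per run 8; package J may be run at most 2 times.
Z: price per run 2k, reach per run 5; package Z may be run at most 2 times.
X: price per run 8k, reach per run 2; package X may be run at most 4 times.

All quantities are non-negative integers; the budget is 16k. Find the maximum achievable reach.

This is a bounded integer knapsack.
2×J, 2×Z, and 1×X: price 16 ≤ 16, reach 2·8 + 2·5 + 1·2 = 28.
2×J and 2×Z: price 8 ≤ 16, reach 2·8 + 2·5 = 26.
Best is 28.

28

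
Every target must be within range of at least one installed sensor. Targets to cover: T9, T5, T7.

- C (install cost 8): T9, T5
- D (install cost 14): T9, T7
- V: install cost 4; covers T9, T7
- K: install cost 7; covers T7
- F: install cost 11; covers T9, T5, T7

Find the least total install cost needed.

F alone covers T9, T5, T7 — every target.
Total install cost: 11.

11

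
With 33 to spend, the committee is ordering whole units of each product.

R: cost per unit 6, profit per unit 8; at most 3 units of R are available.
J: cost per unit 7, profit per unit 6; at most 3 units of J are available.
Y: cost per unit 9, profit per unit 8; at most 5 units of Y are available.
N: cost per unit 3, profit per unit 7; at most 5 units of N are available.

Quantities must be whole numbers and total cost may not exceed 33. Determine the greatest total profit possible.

N has the best ratio (7/3); taking only N gives at most 5×7 = 35 (stopped by the supply cap of 5).
Mixing does better — 3×R and 5×N: cost 33 ≤ 33, profit 3·8 + 5·7 = 59.

59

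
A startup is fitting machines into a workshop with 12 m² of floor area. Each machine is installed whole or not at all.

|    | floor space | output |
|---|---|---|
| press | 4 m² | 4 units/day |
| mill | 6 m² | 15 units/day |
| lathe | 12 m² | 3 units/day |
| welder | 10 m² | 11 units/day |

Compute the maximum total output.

Take press and mill: floor space 4 + 6 = 10 ≤ 12, output 4 + 15 = 19.
No other feasible combination does better.

19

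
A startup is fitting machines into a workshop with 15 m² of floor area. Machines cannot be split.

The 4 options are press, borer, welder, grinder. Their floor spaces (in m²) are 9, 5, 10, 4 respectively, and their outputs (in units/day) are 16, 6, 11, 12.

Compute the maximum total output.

welder + grinder: floor space 10 + 4 = 14 ≤ 15, output 11 + 12 = 23.
press + grinder: floor space 9 + 4 = 13 ≤ 15, output 16 + 12 = 28.
Best is press and grinder with total output 28.

28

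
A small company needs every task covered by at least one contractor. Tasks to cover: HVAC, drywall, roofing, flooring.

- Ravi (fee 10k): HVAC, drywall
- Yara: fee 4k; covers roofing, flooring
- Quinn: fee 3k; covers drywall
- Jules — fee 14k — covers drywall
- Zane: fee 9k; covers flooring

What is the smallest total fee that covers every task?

14

The greedy cost-per-new-task heuristic would pick Yara, Quinn, and Ravi for 17, but a cheaper cover exists.
Choose Ravi and Yara: together they cover HVAC, drywall, roofing, flooring — every task.
Total fee: 10 + 4 = 14.
No cover costs less than 14.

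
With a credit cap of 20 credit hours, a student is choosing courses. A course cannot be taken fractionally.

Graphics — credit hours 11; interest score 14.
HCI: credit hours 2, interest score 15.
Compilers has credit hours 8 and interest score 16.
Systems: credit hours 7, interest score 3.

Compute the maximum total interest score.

34

HCI + Compilers + Systems: credit hours 2 + 8 + 7 = 17 ≤ 20, interest score 15 + 16 + 3 = 34.
Graphics + HCI + Systems: credit hours 11 + 2 + 7 = 20 ≤ 20, interest score 14 + 15 + 3 = 32.
HCI + Compilers: credit hours 2 + 8 = 10 ≤ 20, interest score 15 + 16 = 31.
Best is HCI, Compilers, and Systems with total interest score 34.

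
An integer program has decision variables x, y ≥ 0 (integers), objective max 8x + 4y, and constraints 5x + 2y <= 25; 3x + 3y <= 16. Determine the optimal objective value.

40

(x,y)=(5,0): 5·5+2·0=25≤25, 3·5+3·0=15≤16, objective 40.
(x,y)=(4,1): 5·4+2·1=22≤25, 3·4+3·1=15≤16, objective 36.
(x,y)=(4,0): 5·4+2·0=20≤25, 3·4+3·0=12≤16, objective 32.
(x,y)=(3,1): 5·3+2·1=17≤25, 3·3+3·1=12≤16, objective 28.
Maximum is 40 at (x,y)=(5,0).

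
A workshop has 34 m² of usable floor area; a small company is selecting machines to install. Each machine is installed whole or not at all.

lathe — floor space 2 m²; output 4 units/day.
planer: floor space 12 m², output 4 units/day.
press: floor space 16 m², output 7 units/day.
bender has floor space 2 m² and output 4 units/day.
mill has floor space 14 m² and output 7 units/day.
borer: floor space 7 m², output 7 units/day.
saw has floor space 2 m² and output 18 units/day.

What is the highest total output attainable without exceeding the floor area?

lathe + bender + mill + borer + saw: floor space 2 + 2 + 14 + 7 + 2 = 27 ≤ 34, output 4 + 4 + 7 + 7 + 18 = 40.
lathe + press + bender + borer + saw: floor space 2 + 16 + 2 + 7 + 2 = 29 ≤ 34, output 4 + 7 + 4 + 7 + 18 = 40.
The maximum output is 40; one optimal choice is lathe, bender, mill, borer, and saw.

40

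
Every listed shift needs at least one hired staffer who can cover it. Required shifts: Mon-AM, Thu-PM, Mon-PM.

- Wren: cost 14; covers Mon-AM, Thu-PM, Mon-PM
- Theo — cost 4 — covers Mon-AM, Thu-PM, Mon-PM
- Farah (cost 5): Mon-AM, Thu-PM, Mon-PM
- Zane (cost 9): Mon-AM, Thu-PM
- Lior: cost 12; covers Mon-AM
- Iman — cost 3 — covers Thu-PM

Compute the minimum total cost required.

Theo alone covers Mon-AM, Thu-PM, Mon-PM — every shift.
Total cost: 4.
No cover costs less than 4.

4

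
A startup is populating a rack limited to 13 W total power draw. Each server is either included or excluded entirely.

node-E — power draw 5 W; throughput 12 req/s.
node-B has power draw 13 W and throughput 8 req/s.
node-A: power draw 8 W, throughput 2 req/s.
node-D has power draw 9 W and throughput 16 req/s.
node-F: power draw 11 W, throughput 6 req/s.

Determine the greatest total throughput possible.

16

Take node-D: power draw 9 ≤ 13, throughput 16.
No other feasible combination does better.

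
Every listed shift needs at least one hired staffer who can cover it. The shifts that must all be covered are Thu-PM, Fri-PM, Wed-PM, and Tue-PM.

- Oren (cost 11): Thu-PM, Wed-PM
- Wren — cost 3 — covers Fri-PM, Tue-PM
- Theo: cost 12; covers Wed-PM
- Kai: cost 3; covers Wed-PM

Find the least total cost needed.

14

The greedy cost-per-new-shift heuristic would pick Wren, Kai, and Oren for 17, but a cheaper cover exists.
Choose Oren and Wren: together they cover Thu-PM, Fri-PM, Wed-PM, Tue-PM — every shift.
Total cost: 11 + 3 = 14.
No cover costs less than 14.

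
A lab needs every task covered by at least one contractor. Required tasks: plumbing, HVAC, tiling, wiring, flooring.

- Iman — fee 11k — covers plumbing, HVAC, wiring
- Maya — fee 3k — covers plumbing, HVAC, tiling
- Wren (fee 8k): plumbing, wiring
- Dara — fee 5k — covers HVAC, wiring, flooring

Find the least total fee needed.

This is a weighted set-cover instance.
Choose Maya and Dara: together they cover plumbing, HVAC, tiling, wiring, flooring — every task.
Total fee: 3 + 5 = 8.
No cover costs less than 8.

8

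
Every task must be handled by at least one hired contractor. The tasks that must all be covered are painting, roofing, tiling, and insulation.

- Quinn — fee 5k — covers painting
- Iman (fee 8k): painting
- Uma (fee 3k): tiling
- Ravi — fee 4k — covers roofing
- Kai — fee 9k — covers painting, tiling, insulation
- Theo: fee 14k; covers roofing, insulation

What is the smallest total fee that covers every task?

13

The greedy cost-per-new-task heuristic would pick Uma, Ravi, and Kai for 16, but a cheaper cover exists.
Choose Ravi and Kai: together they cover painting, roofing, tiling, insulation — every task.
Total fee: 4 + 9 = 13.
No cover costs less than 13.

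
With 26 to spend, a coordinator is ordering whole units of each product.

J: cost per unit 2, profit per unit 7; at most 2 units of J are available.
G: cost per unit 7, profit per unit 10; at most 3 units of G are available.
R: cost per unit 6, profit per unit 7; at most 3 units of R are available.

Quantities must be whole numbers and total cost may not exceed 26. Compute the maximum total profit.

This is a bounded integer knapsack.
2×J and 3×G: cost 25 ≤ 26, profit 2·7 + 3·10 = 44.
2×J, 2×G, and 1×R: cost 24 ≤ 26, profit 2·7 + 2·10 + 1·7 = 41.
Best is 44.

44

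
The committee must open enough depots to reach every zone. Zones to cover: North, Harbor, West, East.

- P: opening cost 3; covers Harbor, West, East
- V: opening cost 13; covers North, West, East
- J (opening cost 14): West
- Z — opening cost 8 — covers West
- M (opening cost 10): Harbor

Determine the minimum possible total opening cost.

16

This is a weighted set-cover instance.
Choose P and V: together they cover North, Harbor, West, East — every zone.
Total opening cost: 3 + 13 = 16.
No cover costs less than 16.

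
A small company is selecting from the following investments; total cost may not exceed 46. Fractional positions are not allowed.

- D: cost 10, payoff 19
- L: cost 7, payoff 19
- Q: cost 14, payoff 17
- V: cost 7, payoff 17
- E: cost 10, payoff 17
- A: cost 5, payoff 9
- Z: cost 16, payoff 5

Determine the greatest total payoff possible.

Take D, L, V, E, and A: cost 10 + 7 + 7 + 10 + 5 = 39 ≤ 46, payoff 19 + 19 + 17 + 17 + 9 = 81.
No feasible combination exceeds this.

81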